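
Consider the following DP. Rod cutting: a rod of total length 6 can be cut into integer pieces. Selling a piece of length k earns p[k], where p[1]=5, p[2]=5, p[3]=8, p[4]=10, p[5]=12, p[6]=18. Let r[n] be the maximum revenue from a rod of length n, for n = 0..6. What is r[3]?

   n    0    1    2    3    4    5    6
r[n]    0    5   10   15   20   25   30

15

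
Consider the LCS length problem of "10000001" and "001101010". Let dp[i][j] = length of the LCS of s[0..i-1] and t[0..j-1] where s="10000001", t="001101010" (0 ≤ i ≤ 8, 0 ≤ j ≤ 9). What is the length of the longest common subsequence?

   ''  0  0  1  1  0  1  0  1  0
''  0  0  0  0  0  0  0  0  0  0
 1  0  0  0  1  1  1  1  1  1  1
 0  0  1  1  1  1  2  2  2  2  2
 0  0  1  2  2  2  2  2  3  3  3
 0  0  1  2  2  2  3  3  3  3  4
 0  0  1  2  2  2  3  3  4  4  4
 0  0  1  2  2  2  3  3  4  4  5
 0  0  1  2  2  2  3  3  4  4  5
 1  0  1  2  3  3  3  4  4  5  5

5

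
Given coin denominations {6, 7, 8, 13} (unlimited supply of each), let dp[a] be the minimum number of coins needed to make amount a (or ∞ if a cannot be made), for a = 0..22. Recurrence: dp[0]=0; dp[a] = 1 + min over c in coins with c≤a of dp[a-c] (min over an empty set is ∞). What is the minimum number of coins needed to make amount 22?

3

 a  0  1  2  3  4  5  6  7  8  9 10 11 12 13 14 15 16 17 18 19 20 21 22
dp  0  -  -  -  -  -  1  1  1  -  -  -  2  1  2  2  2  -  3  2  2  2  3
(- denotes ∞ / unreachable)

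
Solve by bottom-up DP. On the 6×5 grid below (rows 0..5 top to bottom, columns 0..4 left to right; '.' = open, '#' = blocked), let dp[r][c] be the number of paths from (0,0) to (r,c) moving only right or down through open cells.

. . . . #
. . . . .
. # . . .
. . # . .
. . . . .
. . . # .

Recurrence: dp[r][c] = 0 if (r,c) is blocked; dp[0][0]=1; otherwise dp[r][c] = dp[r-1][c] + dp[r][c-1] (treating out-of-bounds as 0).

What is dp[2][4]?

r\c   0   1   2   3   4
  0   1   1   1   1   0
  1   1   2   3   4   4
  2   1   0   3   7  11
  3   1   1   0   7  18
  4   1   2   2   9  27
  5   1   3   5   0  27

11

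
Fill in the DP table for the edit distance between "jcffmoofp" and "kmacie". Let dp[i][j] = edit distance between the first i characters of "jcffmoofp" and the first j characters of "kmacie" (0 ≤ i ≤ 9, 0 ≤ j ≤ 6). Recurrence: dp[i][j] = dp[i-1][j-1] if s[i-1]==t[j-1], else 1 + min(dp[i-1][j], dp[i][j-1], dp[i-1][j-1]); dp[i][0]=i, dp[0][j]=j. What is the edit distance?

   ''  k  m  a  c  i  e
''  0  1  2  3  4  5  6
 j  1  1  2  3  4  5  6
 c  2  2  2  3  3  4  5
 f  3  3  3  3  4  4  5
 f  4  4  4  4  4  5  5
 m  5  5  4  5  5  5  6
 o  6  6  5  5  6  6  6
 o  7  7  6  6  6  7  7
 f  8  8  7  7  7  7  8
 p  9  9  8  8  8  8  8

8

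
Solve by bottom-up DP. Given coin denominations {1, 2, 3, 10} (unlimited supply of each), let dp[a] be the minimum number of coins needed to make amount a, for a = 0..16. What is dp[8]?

3

 a  0  1  2  3  4  5  6  7  8  9 10 11 12 13 14 15 16
dp  0  1  1  1  2  2  2  3  3  3  1  2  2  2  3  3  3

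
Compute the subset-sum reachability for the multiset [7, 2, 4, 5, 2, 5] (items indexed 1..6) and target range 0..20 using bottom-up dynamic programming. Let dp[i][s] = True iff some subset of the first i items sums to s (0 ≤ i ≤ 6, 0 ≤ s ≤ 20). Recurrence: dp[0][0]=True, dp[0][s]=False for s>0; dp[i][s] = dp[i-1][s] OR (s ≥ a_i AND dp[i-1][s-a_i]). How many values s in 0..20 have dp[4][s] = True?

13

i\s   0   1   2   3   4   5   6   7   8   9  10  11  12  13  14  15  16  17  18  19  20
  0   T   F   F   F   F   F   F   F   F   F   F   F   F   F   F   F   F   F   F   F   F
  1   T   F   F   F   F   F   F   T   F   F   F   F   F   F   F   F   F   F   F   F   F
  2   T   F   T   F   F   F   F   T   F   T   F   F   F   F   F   F   F   F   F   F   F
  3   T   F   T   F   T   F   T   T   F   T   F   T   F   T   F   F   F   F   F   F   F
  4   T   F   T   F   T   T   T   T   F   T   F   T   T   T   T   F   T   F   T   F   F
  5   T   F   T   F   T   T   T   T   T   T   F   T   T   T   T   T   T   F   T   F   T
  6   T   F   T   F   T   T   T   T   T   T   T   T   T   T   T   T   T   T   T   T   T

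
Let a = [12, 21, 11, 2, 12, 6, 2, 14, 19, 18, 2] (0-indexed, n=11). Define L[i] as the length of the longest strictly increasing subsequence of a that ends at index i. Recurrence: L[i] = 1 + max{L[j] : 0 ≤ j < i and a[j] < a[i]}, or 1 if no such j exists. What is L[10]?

1

   i    0    1    2    3    4    5    6    7    8    9   10
a[i]   12   21   11    2   12    6    2   14   19   18    2
L[i]    1    2    1    1    2    2    1    3    4    4    1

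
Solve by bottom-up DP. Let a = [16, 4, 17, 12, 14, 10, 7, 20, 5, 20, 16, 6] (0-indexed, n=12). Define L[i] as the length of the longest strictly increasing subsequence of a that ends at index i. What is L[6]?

   i    0    1    2    3    4    5    6    7    8    9   10   11
a[i]   16    4   17   12   14   10    7   20    5   20   16    6
L[i]    1    1    2    2    3    2    2    4    2    4    4    3

2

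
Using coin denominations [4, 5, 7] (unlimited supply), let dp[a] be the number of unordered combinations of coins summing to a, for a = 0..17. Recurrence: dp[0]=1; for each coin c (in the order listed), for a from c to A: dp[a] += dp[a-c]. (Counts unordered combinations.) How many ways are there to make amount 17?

after  coin     0     1     2     3     4     5     6     7     8     9    10    11    12    13    14    15    16    17
          4     1     0     0     0     1     0     0     0     1     0     0     0     1     0     0     0     1     0
          5     1     0     0     0     1     1     0     0     1     1     1     0     1     1     1     1     1     1
          7     1     0     0     0     1     1     0     1     1     1     1     1     2     1     2     2     2     2

2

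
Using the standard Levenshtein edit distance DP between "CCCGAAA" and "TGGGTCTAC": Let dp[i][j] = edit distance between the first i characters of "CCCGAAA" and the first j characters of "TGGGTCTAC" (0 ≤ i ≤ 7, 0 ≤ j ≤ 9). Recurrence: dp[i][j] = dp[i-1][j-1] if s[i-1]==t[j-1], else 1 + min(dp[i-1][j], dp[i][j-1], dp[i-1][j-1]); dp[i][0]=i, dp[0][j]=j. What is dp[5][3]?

   ''  T  G  G  G  T  C  T  A  C
''  0  1  2  3  4  5  6  7  8  9
 C  1  1  2  3  4  5  5  6  7  8
 C  2  2  2  3  4  5  5  6  7  7
 C  3  3  3  3  4  5  5  6  7  7
 G  4  4  3  3  3  4  5  6  7  8
 A  5  5  4  4  4  4  5  6  6  7
 A  6  6  5  5  5  5  5  6  6  7
 A  7  7  6  6  6  6  6  6  6  7

4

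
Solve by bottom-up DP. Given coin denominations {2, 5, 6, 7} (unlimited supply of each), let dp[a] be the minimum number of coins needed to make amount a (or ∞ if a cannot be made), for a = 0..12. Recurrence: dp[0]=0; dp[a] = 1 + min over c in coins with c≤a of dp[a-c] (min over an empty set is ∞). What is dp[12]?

2

 a  0  1  2  3  4  5  6  7  8  9 10 11 12
dp  0  -  1  -  2  1  1  1  2  2  2  2  2
(- denotes ∞ / unreachable)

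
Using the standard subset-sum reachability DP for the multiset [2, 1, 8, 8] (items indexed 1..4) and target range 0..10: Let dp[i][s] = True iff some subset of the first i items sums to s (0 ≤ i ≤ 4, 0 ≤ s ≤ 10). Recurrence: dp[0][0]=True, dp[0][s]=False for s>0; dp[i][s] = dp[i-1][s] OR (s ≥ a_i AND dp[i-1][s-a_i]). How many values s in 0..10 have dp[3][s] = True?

7

i\s   0   1   2   3   4   5   6   7   8   9  10
  0   T   F   F   F   F   F   F   F   F   F   F
  1   T   F   T   F   F   F   F   F   F   F   F
  2   T   T   T   T   F   F   F   F   F   F   F
  3   T   T   T   T   F   F   F   F   T   T   T
  4   T   T   T   T   F   F   F   F   T   T   T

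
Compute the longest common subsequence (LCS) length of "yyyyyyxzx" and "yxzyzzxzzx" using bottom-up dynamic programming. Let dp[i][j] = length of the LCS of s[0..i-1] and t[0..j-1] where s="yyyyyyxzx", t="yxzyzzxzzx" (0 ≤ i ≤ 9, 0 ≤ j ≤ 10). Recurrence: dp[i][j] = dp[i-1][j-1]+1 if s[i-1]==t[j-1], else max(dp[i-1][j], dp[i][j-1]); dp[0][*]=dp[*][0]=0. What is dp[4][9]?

   ''  y  x  z  y  z  z  x  z  z  x
''  0  0  0  0  0  0  0  0  0  0  0
 y  0  1  1  1  1  1  1  1  1  1  1
 y  0  1  1  1  2  2  2  2  2  2  2
 y  0  1  1  1  2  2  2  2  2  2  2
 y  0  1  1  1  2  2  2  2  2  2  2
 y  0  1  1  1  2  2  2  2  2  2  2
 y  0  1  1  1  2  2  2  2  2  2  2
 x  0  1  2  2  2  2  2  3  3  3  3
 z  0  1  2  3  3  3  3  3  4  4  4
 x  0  1  2  3  3  3  3  4  4  4  5

2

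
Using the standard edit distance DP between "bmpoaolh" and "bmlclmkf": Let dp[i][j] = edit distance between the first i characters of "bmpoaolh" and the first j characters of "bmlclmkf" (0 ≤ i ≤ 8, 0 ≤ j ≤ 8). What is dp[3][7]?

   ''  b  m  l  c  l  m  k  f
''  0  1  2  3  4  5  6  7  8
 b  1  0  1  2  3  4  5  6  7
 m  2  1  0  1  2  3  4  5  6
 p  3  2  1  1  2  3  4  5  6
 o  4  3  2  2  2  3  4  5  6
 a  5  4  3  3  3  3  4  5  6
 o  6  5  4  4  4  4  4  5  6
 l  7  6  5  4  5  4  5  5  6
 h  8  7  6  5  5  5  5  6  6

5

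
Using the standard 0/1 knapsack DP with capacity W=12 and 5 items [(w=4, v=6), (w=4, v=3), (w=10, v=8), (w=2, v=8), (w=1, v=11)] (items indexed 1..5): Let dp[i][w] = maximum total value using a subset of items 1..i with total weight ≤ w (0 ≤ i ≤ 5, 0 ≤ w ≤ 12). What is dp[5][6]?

i\w   0   1   2   3   4   5   6   7   8   9  10  11  12
  0   0   0   0   0   0   0   0   0   0   0   0   0   0
  1   0   0   0   0   6   6   6   6   6   6   6   6   6
  2   0   0   0   0   6   6   6   6   9   9   9   9   9
  3   0   0   0   0   6   6   6   6   9   9   9   9   9
  4   0   0   8   8   8   8  14  14  14  14  17  17  17
  5   0  11  11  19  19  19  19  25  25  25  25  28  28

19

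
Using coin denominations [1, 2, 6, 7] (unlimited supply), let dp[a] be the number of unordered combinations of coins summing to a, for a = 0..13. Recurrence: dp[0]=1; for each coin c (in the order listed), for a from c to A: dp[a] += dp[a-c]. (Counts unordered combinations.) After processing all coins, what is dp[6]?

after  coin     0     1     2     3     4     5     6     7     8     9    10    11    12    13
          1     1     1     1     1     1     1     1     1     1     1     1     1     1     1
          2     1     1     2     2     3     3     4     4     5     5     6     6     7     7
          6     1     1     2     2     3     3     5     5     7     7     9     9    12    12
          7     1     1     2     2     3     3     5     6     8     9    11    12    15    17

5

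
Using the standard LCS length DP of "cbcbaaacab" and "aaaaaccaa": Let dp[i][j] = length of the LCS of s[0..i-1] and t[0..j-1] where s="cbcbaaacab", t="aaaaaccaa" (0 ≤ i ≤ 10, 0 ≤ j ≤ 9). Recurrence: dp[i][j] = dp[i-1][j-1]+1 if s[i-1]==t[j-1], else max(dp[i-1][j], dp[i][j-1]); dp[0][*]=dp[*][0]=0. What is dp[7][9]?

   ''  a  a  a  a  a  c  c  a  a
''  0  0  0  0  0  0  0  0  0  0
 c  0  0  0  0  0  0  1  1  1  1
 b  0  0  0  0  0  0  1  1  1  1
 c  0  0  0  0  0  0  1  2  2  2
 b  0  0  0  0  0  0  1  2  2  2
 a  0  1  1  1  1  1  1  2  3  3
 a  0  1  2  2  2  2  2  2  3  4
 a  0  1  2  3  3  3  3  3  3  4
 c  0  1  2  3  3  3  4  4  4  4
 a  0  1  2  3  4  4  4  4  5  5
 b  0  1  2  3  4  4  4  4  5  5

4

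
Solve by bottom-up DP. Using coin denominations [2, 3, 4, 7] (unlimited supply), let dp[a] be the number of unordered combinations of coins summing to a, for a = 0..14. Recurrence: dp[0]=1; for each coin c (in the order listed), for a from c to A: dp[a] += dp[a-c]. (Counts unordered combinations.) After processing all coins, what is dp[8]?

4

after  coin     0     1     2     3     4     5     6     7     8     9    10    11    12    13    14
          2     1     0     1     0     1     0     1     0     1     0     1     0     1     0     1
          3     1     0     1     1     1     1     2     1     2     2     2     2     3     2     3
          4     1     0     1     1     2     1     3     2     4     3     5     4     7     5     8
          7     1     0     1     1     2     1     3     3     4     4     6     6     8     8    11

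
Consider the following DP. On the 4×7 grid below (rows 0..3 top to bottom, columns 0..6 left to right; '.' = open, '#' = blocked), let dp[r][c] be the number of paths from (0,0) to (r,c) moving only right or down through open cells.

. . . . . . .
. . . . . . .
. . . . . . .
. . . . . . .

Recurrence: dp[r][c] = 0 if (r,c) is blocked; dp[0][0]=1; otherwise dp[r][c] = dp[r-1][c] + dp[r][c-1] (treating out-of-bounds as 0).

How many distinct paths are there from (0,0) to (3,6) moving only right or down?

84

r\c   0   1   2   3   4   5   6
  0   1   1   1   1   1   1   1
  1   1   2   3   4   5   6   7
  2   1   3   6  10  15  21  28
  3   1   4  10  20  35  56  84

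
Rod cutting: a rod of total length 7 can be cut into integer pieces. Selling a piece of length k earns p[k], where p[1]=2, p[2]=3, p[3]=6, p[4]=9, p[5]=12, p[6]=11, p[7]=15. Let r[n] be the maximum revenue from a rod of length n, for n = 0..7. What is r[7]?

16

   n    0    1    2    3    4    5    6    7
r[n]    0    2    4    6    9   12   14   16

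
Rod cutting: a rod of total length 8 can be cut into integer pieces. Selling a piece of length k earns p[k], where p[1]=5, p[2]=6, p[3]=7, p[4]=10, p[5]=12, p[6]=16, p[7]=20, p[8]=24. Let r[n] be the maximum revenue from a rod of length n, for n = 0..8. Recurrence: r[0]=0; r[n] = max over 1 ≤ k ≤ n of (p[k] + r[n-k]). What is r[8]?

40

   n    0    1    2    3    4    5    6    7    8
r[n]    0    5   10   15   20   25   30   35   40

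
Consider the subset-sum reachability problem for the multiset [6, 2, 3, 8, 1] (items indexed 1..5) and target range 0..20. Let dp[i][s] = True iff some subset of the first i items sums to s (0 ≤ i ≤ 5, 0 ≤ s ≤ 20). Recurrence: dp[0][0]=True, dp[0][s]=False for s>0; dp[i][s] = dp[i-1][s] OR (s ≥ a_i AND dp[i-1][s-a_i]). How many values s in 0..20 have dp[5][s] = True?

21

i\s   0   1   2   3   4   5   6   7   8   9  10  11  12  13  14  15  16  17  18  19  20
  0   T   F   F   F   F   F   F   F   F   F   F   F   F   F   F   F   F   F   F   F   F
  1   T   F   F   F   F   F   T   F   F   F   F   F   F   F   F   F   F   F   F   F   F
  2   T   F   T   F   F   F   T   F   T   F   F   F   F   F   F   F   F   F   F   F   F
  3   T   F   T   T   F   T   T   F   T   T   F   T   F   F   F   F   F   F   F   F   F
  4   T   F   T   T   F   T   T   F   T   T   T   T   F   T   T   F   T   T   F   T   F
  5   T   T   T   T   T   T   T   T   T   T   T   T   T   T   T   T   T   T   T   T   T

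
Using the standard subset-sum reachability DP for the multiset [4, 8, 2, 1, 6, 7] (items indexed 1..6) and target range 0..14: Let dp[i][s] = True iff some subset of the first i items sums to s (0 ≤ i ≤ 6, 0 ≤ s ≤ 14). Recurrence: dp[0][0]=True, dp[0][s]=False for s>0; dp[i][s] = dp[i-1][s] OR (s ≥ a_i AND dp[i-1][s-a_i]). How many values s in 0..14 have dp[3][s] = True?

i\s   0   1   2   3   4   5   6   7   8   9  10  11  12  13  14
  0   T   F   F   F   F   F   F   F   F   F   F   F   F   F   F
  1   T   F   F   F   T   F   F   F   F   F   F   F   F   F   F
  2   T   F   F   F   T   F   F   F   T   F   F   F   T   F   F
  3   T   F   T   F   T   F   T   F   T   F   T   F   T   F   T
  4   T   T   T   T   T   T   T   T   T   T   T   T   T   T   T
  5   T   T   T   T   T   T   T   T   T   T   T   T   T   T   T
  6   T   T   T   T   T   T   T   T   T   T   T   T   T   T   T

8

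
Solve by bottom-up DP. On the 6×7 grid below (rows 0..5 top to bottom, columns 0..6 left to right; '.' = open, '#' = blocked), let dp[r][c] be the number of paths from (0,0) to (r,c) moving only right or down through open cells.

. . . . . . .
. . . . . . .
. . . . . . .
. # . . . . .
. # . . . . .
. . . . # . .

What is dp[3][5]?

r\c   0   1   2   3   4   5   6
  0   1   1   1   1   1   1   1
  1   1   2   3   4   5   6   7
  2   1   3   6  10  15  21  28
  3   1   0   6  16  31  52  80
  4   1   0   6  22  53 105 185
  5   1   1   7  29   0 105 290

52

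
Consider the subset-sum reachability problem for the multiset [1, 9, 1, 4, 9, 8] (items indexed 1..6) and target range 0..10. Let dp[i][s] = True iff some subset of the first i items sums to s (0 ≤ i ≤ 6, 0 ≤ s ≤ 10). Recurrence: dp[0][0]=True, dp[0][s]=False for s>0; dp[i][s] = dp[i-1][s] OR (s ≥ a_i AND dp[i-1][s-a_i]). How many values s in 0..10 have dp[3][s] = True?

5

i\s   0   1   2   3   4   5   6   7   8   9  10
  0   T   F   F   F   F   F   F   F   F   F   F
  1   T   T   F   F   F   F   F   F   F   F   F
  2   T   T   F   F   F   F   F   F   F   T   T
  3   T   T   T   F   F   F   F   F   F   T   T
  4   T   T   T   F   T   T   T   F   F   T   T
  5   T   T   T   F   T   T   T   F   F   T   T
  6   T   T   T   F   T   T   T   F   T   T   T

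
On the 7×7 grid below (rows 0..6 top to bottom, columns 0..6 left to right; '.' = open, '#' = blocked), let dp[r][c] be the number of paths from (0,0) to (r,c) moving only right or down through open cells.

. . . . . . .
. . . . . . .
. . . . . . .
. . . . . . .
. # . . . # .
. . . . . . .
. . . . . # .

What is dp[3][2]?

10

r\c   0   1   2   3   4   5   6
  0   1   1   1   1   1   1   1
  1   1   2   3   4   5   6   7
  2   1   3   6  10  15  21  28
  3   1   4  10  20  35  56  84
  4   1   0  10  30  65   0  84
  5   1   1  11  41 106 106 190
  6   1   2  13  54 160   0 190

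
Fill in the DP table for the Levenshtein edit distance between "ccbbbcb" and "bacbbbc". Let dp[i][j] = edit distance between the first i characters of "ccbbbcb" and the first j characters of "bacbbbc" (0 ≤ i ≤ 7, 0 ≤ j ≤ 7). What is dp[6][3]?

   ''  b  a  c  b  b  b  c
''  0  1  2  3  4  5  6  7
 c  1  1  2  2  3  4  5  6
 c  2  2  2  2  3  4  5  5
 b  3  2  3  3  2  3  4  5
 b  4  3  3  4  3  2  3  4
 b  5  4  4  4  4  3  2  3
 c  6  5  5  4  5  4  3  2
 b  7  6  6  5  4  5  4  3

4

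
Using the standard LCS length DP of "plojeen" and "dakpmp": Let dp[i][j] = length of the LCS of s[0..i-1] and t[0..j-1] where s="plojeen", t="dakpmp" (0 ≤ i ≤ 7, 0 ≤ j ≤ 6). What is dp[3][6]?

   ''  d  a  k  p  m  p
''  0  0  0  0  0  0  0
 p  0  0  0  0  1  1  1
 l  0  0  0  0  1  1  1
 o  0  0  0  0  1  1  1
 j  0  0  0  0  1  1  1
 e  0  0  0  0  1  1  1
 e  0  0  0  0  1  1  1
 n  0  0  0  0  1  1  1

1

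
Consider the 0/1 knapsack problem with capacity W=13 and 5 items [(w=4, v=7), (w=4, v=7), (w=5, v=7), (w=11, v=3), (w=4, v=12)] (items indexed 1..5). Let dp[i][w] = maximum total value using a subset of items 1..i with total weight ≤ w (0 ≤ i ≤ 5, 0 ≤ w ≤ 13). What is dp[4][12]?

14

i\w   0   1   2   3   4   5   6   7   8   9  10  11  12  13
  0   0   0   0   0   0   0   0   0   0   0   0   0   0   0
  1   0   0   0   0   7   7   7   7   7   7   7   7   7   7
  2   0   0   0   0   7   7   7   7  14  14  14  14  14  14
  3   0   0   0   0   7   7   7   7  14  14  14  14  14  21
  4   0   0   0   0   7   7   7   7  14  14  14  14  14  21
  5   0   0   0   0  12  12  12  12  19  19  19  19  26  26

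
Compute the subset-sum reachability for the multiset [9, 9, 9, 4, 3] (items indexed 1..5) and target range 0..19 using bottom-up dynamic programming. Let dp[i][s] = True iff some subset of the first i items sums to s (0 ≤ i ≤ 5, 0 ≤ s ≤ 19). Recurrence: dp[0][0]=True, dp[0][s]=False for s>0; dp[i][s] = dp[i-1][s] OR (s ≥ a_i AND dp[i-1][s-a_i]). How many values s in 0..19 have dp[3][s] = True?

i\s   0   1   2   3   4   5   6   7   8   9  10  11  12  13  14  15  16  17  18  19
  0   T   F   F   F   F   F   F   F   F   F   F   F   F   F   F   F   F   F   F   F
  1   T   F   F   F   F   F   F   F   F   T   F   F   F   F   F   F   F   F   F   F
  2   T   F   F   F   F   F   F   F   F   T   F   F   F   F   F   F   F   F   T   F
  3   T   F   F   F   F   F   F   F   F   T   F   F   F   F   F   F   F   F   T   F
  4   T   F   F   F   T   F   F   F   F   T   F   F   F   T   F   F   F   F   T   F
  5   T   F   F   T   T   F   F   T   F   T   F   F   T   T   F   F   T   F   T   F

3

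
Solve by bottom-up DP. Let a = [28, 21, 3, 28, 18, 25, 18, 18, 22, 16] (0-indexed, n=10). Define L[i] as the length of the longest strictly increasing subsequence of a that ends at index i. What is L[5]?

3

   i    0    1    2    3    4    5    6    7    8    9
a[i]   28   21    3   28   18   25   18   18   22   16
L[i]    1    1    1    2    2    3    2    2    3    2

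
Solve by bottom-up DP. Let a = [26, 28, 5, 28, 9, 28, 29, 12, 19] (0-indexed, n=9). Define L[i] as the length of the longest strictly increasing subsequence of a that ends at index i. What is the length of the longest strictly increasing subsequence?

   i    0    1    2    3    4    5    6    7    8
a[i]   26   28    5   28    9   28   29   12   19
L[i]    1    2    1    2    2    3    4    3    4

4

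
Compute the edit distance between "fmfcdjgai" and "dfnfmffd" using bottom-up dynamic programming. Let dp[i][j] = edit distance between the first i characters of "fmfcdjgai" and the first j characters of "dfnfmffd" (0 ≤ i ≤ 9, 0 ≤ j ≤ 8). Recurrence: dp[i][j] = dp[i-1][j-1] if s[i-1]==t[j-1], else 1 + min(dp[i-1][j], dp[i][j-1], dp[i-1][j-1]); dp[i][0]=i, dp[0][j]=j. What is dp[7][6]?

   ''  d  f  n  f  m  f  f  d
''  0  1  2  3  4  5  6  7  8
 f  1  1  1  2  3  4  5  6  7
 m  2  2  2  2  3  3  4  5  6
 f  3  3  2  3  2  3  3  4  5
 c  4  4  3  3  3  3  4  4  5
 d  5  4  4  4  4  4  4  5  4
 j  6  5  5  5  5  5  5  5  5
 g  7  6  6  6  6  6  6  6  6
 a  8  7  7  7  7  7  7  7  7
 i  9  8  8  8  8  8  8  8  8

6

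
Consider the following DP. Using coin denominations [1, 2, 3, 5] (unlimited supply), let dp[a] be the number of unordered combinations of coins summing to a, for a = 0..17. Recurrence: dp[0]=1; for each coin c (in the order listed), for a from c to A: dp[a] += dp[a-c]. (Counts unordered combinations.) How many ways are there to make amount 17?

after  coin     0     1     2     3     4     5     6     7     8     9    10    11    12    13    14    15    16    17
          1     1     1     1     1     1     1     1     1     1     1     1     1     1     1     1     1     1     1
          2     1     1     2     2     3     3     4     4     5     5     6     6     7     7     8     8     9     9
          3     1     1     2     3     4     5     7     8    10    12    14    16    19    21    24    27    30    33
          5     1     1     2     3     4     6     8    10    13    16    20    24    29    34    40    47    54    62

62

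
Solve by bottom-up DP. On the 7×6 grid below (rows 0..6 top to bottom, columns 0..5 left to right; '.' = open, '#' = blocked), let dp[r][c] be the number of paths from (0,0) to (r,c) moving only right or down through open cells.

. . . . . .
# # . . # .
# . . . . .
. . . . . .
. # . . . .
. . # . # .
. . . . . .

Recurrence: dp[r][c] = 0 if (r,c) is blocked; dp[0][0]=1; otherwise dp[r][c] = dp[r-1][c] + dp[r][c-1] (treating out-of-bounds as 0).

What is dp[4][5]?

r\c   0   1   2   3   4   5
  0   1   1   1   1   1   1
  1   0   0   1   2   0   1
  2   0   0   1   3   3   4
  3   0   0   1   4   7  11
  4   0   0   1   5  12  23
  5   0   0   0   5   0  23
  6   0   0   0   5   5  28

23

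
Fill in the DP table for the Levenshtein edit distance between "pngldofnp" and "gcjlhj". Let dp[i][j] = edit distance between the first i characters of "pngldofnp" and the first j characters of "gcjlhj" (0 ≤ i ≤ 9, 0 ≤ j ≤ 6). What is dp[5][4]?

4

   ''  g  c  j  l  h  j
''  0  1  2  3  4  5  6
 p  1  1  2  3  4  5  6
 n  2  2  2  3  4  5  6
 g  3  2  3  3  4  5  6
 l  4  3  3  4  3  4  5
 d  5  4  4  4  4  4  5
 o  6  5  5  5  5  5  5
 f  7  6  6  6  6  6  6
 n  8  7  7  7  7  7  7
 p  9  8  8  8  8  8  8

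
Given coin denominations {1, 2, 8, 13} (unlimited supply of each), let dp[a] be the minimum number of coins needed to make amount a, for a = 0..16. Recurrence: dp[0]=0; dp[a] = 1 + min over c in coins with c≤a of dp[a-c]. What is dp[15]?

 a  0  1  2  3  4  5  6  7  8  9 10 11 12 13 14 15 16
dp  0  1  1  2  2  3  3  4  1  2  2  3  3  1  2  2  2

2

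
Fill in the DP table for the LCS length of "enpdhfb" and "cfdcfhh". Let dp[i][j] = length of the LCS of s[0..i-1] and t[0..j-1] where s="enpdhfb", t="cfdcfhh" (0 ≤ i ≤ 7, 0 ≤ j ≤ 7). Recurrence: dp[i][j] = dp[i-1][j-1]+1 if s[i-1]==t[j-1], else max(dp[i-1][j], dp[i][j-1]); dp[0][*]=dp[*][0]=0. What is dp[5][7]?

   ''  c  f  d  c  f  h  h
''  0  0  0  0  0  0  0  0
 e  0  0  0  0  0  0  0  0
 n  0  0  0  0  0  0  0  0
 p  0  0  0  0  0  0  0  0
 d  0  0  0  1  1  1  1  1
 h  0  0  0  1  1  1  2  2
 f  0  0  1  1  1  2  2  2
 b  0  0  1  1  1  2  2  2

2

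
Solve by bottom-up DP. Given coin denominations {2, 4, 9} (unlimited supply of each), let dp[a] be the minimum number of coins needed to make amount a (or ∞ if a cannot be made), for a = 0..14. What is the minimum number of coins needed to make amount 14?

 a  0  1  2  3  4  5  6  7  8  9 10 11 12 13 14
dp  0  -  1  -  1  -  2  -  2  1  3  2  3  2  4
(- denotes ∞ / unreachable)

4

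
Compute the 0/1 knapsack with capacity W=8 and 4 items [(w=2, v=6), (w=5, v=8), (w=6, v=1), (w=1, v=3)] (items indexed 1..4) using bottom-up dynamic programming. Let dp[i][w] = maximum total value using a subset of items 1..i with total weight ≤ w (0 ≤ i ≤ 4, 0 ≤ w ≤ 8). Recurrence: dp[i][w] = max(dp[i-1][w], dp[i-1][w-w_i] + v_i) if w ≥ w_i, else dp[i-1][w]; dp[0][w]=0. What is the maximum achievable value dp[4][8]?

17

i\w   0   1   2   3   4   5   6   7   8
  0   0   0   0   0   0   0   0   0   0
  1   0   0   6   6   6   6   6   6   6
  2   0   0   6   6   6   8   8  14  14
  3   0   0   6   6   6   8   8  14  14
  4   0   3   6   9   9   9  11  14  17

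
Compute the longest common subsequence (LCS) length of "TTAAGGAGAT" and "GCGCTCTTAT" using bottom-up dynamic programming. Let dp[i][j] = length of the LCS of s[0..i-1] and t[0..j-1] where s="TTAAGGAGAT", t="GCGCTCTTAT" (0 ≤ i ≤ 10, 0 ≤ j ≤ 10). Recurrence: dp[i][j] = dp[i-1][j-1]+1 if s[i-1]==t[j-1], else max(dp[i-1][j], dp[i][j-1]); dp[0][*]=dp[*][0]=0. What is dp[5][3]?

   ''  G  C  G  C  T  C  T  T  A  T
''  0  0  0  0  0  0  0  0  0  0  0
 T  0  0  0  0  0  1  1  1  1  1  1
 T  0  0  0  0  0  1  1  2  2  2  2
 A  0  0  0  0  0  1  1  2  2  3  3
 A  0  0  0  0  0  1  1  2  2  3  3
 G  0  1  1  1  1  1  1  2  2  3  3
 G  0  1  1  2  2  2  2  2  2  3  3
 A  0  1  1  2  2  2  2  2  2  3  3
 G  0  1  1  2  2  2  2  2  2  3  3
 A  0  1  1  2  2  2  2  2  2  3  3
 T  0  1  1  2  2  3  3  3  3  3  4

1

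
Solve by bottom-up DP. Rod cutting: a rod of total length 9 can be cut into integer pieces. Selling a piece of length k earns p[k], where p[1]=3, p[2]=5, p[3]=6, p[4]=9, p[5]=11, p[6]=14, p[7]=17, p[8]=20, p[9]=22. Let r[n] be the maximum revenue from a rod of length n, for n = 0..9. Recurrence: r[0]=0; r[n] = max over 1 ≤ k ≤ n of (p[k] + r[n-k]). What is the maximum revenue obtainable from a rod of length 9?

27

   n    0    1    2    3    4    5    6    7    8    9
r[n]    0    3    6    9   12   15   18   21   24   27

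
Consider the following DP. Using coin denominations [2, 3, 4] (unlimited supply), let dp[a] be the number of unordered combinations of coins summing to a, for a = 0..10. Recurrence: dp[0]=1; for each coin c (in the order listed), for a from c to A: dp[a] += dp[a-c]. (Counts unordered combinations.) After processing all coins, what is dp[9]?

3

after  coin     0     1     2     3     4     5     6     7     8     9    10
          2     1     0     1     0     1     0     1     0     1     0     1
          3     1     0     1     1     1     1     2     1     2     2     2
          4     1     0     1     1     2     1     3     2     4     3     5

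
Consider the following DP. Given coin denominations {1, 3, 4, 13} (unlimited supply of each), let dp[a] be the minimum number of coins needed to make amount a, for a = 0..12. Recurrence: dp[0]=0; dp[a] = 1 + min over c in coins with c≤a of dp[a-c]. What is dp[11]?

 a  0  1  2  3  4  5  6  7  8  9 10 11 12
dp  0  1  2  1  1  2  2  2  2  3  3  3  3

3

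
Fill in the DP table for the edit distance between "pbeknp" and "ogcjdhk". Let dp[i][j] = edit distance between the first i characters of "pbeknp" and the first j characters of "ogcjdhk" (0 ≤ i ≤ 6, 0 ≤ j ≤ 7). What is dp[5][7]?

7

   ''  o  g  c  j  d  h  k
''  0  1  2  3  4  5  6  7
 p  1  1  2  3  4  5  6  7
 b  2  2  2  3  4  5  6  7
 e  3  3  3  3  4  5  6  7
 k  4  4  4  4  4  5  6  6
 n  5  5  5  5  5  5  6  7
 p  6  6  6  6  6  6  6  7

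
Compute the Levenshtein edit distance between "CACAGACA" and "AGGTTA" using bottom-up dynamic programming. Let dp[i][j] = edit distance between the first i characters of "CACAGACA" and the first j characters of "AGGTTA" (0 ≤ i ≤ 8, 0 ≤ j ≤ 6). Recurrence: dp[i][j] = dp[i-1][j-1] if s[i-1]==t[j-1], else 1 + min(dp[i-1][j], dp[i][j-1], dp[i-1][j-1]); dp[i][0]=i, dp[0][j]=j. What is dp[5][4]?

   ''  A  G  G  T  T  A
''  0  1  2  3  4  5  6
 C  1  1  2  3  4  5  6
 A  2  1  2  3  4  5  5
 C  3  2  2  3  4  5  6
 A  4  3  3  3  4  5  5
 G  5  4  3  3  4  5  6
 A  6  5  4  4  4  5  5
 C  7  6  5  5  5  5  6
 A  8  7  6  6  6  6  5

4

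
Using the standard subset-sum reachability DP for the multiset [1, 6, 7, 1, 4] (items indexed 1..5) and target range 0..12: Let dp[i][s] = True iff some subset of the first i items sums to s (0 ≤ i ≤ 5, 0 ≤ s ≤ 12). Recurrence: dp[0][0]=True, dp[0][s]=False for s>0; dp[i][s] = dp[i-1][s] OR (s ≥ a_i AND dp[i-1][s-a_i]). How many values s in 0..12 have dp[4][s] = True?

i\s   0   1   2   3   4   5   6   7   8   9  10  11  12
  0   T   F   F   F   F   F   F   F   F   F   F   F   F
  1   T   T   F   F   F   F   F   F   F   F   F   F   F
  2   T   T   F   F   F   F   T   T   F   F   F   F   F
  3   T   T   F   F   F   F   T   T   T   F   F   F   F
  4   T   T   T   F   F   F   T   T   T   T   F   F   F
  5   T   T   T   F   T   T   T   T   T   T   T   T   T

7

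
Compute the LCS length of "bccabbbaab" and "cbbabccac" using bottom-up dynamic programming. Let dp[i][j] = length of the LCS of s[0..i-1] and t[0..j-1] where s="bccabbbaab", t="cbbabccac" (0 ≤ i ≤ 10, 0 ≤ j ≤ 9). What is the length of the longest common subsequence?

   ''  c  b  b  a  b  c  c  a  c
''  0  0  0  0  0  0  0  0  0  0
 b  0  0  1  1  1  1  1  1  1  1
 c  0  1  1  1  1  1  2  2  2  2
 c  0  1  1  1  1  1  2  3  3  3
 a  0  1  1  1  2  2  2  3  4  4
 b  0  1  2  2  2  3  3  3  4  4
 b  0  1  2  3  3  3  3  3  4  4
 b  0  1  2  3  3  4  4  4  4  4
 a  0  1  2  3  4  4  4  4  5  5
 a  0  1  2  3  4  4  4  4  5  5
 b  0  1  2  3  4  5  5  5  5  5

5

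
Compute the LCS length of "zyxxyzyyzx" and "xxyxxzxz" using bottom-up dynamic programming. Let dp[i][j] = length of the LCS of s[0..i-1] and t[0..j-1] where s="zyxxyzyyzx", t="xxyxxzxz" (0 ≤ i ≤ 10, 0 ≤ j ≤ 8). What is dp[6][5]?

3

   ''  x  x  y  x  x  z  x  z
''  0  0  0  0  0  0  0  0  0
 z  0  0  0  0  0  0  1  1  1
 y  0  0  0  1  1  1  1  1  1
 x  0  1  1  1  2  2  2  2  2
 x  0  1  2  2  2  3  3  3  3
 y  0  1  2  3  3  3  3  3  3
 z  0  1  2  3  3  3  4  4  4
 y  0  1  2  3  3  3  4  4  4
 y  0  1  2  3  3  3  4  4  4
 z  0  1  2  3  3  3  4  4  5
 x  0  1  2  3  4  4  4  5  5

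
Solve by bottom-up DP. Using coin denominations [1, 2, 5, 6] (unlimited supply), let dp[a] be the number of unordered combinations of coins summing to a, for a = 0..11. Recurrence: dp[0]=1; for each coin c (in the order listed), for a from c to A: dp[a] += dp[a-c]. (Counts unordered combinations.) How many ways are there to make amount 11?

15

after  coin     0     1     2     3     4     5     6     7     8     9    10    11
          1     1     1     1     1     1     1     1     1     1     1     1     1
          2     1     1     2     2     3     3     4     4     5     5     6     6
          5     1     1     2     2     3     4     5     6     7     8    10    11
          6     1     1     2     2     3     4     6     7     9    10    13    15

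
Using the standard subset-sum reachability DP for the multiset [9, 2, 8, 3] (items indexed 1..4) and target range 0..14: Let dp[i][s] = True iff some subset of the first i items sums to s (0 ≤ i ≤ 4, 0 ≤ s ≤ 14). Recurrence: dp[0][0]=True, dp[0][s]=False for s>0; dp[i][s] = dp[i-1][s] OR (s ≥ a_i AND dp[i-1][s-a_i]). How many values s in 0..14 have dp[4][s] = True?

11

i\s   0   1   2   3   4   5   6   7   8   9  10  11  12  13  14
  0   T   F   F   F   F   F   F   F   F   F   F   F   F   F   F
  1   T   F   F   F   F   F   F   F   F   T   F   F   F   F   F
  2   T   F   T   F   F   F   F   F   F   T   F   T   F   F   F
  3   T   F   T   F   F   F   F   F   T   T   T   T   F   F   F
  4   T   F   T   T   F   T   F   F   T   T   T   T   T   T   T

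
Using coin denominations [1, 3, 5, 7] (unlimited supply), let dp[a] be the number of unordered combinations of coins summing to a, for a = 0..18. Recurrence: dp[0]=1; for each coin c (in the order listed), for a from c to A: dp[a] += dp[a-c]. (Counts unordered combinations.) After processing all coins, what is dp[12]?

12

after  coin     0     1     2     3     4     5     6     7     8     9    10    11    12    13    14    15    16    17    18
          1     1     1     1     1     1     1     1     1     1     1     1     1     1     1     1     1     1     1     1
          3     1     1     1     2     2     2     3     3     3     4     4     4     5     5     5     6     6     6     7
          5     1     1     1     2     2     3     4     4     5     6     7     8     9    10    11    13    14    15    17
          7     1     1     1     2     2     3     4     5     6     7     9    10    12    14    16    19    21    24    27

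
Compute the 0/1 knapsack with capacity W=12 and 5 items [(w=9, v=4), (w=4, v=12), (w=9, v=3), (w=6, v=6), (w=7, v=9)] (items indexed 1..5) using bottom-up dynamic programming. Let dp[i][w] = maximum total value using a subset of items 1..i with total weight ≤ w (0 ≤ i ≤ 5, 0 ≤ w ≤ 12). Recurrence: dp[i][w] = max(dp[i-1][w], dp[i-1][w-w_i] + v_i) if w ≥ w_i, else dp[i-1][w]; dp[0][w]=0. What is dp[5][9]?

12

i\w   0   1   2   3   4   5   6   7   8   9  10  11  12
  0   0   0   0   0   0   0   0   0   0   0   0   0   0
  1   0   0   0   0   0   0   0   0   0   4   4   4   4
  2   0   0   0   0  12  12  12  12  12  12  12  12  12
  3   0   0   0   0  12  12  12  12  12  12  12  12  12
  4   0   0   0   0  12  12  12  12  12  12  18  18  18
  5   0   0   0   0  12  12  12  12  12  12  18  21  21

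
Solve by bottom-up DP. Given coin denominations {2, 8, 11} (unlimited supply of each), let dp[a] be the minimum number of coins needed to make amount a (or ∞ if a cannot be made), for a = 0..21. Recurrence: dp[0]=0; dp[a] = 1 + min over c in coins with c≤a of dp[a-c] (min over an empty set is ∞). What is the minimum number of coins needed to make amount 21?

 a  0  1  2  3  4  5  6  7  8  9 10 11 12 13 14 15 16 17 18 19 20 21
dp  0  -  1  -  2  -  3  -  1  -  2  1  3  2  4  3  2  4  3  2  4  3
(- denotes ∞ / unreachable)

3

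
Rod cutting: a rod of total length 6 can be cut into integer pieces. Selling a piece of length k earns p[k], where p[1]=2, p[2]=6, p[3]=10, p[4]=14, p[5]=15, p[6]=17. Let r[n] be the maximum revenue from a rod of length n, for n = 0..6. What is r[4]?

14

   n    0    1    2    3    4    5    6
r[n]    0    2    6   10   14   16   20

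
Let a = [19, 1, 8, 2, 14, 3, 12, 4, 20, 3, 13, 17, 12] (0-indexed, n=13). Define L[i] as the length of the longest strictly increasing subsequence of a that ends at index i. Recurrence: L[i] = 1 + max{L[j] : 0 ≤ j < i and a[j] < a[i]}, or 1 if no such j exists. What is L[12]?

5

   i    0    1    2    3    4    5    6    7    8    9   10   11   12
a[i]   19    1    8    2   14    3   12    4   20    3   13   17   12
L[i]    1    1    2    2    3    3    4    4    5    3    5    6    5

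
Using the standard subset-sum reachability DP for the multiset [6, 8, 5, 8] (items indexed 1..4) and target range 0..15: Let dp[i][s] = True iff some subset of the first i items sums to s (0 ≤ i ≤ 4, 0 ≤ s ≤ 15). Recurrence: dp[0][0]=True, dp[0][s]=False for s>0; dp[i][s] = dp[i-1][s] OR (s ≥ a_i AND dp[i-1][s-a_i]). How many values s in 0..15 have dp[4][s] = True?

7

i\s   0   1   2   3   4   5   6   7   8   9  10  11  12  13  14  15
  0   T   F   F   F   F   F   F   F   F   F   F   F   F   F   F   F
  1   T   F   F   F   F   F   T   F   F   F   F   F   F   F   F   F
  2   T   F   F   F   F   F   T   F   T   F   F   F   F   F   T   F
  3   T   F   F   F   F   T   T   F   T   F   F   T   F   T   T   F
  4   T   F   F   F   F   T   T   F   T   F   F   T   F   T   T   F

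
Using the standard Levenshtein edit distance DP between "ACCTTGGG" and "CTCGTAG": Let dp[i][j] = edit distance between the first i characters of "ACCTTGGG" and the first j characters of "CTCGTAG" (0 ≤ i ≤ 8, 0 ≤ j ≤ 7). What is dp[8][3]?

   ''  C  T  C  G  T  A  G
''  0  1  2  3  4  5  6  7
 A  1  1  2  3  4  5  5  6
 C  2  1  2  2  3  4  5  6
 C  3  2  2  2  3  4  5  6
 T  4  3  2  3  3  3  4  5
 T  5  4  3  3  4  3  4  5
 G  6  5  4  4  3  4  4  4
 G  7  6  5  5  4  4  5  4
 G  8  7  6  6  5  5  5  5

6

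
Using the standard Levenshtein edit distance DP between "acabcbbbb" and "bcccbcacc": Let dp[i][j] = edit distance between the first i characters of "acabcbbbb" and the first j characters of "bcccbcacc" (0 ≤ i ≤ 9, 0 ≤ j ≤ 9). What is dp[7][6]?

   ''  b  c  c  c  b  c  a  c  c
''  0  1  2  3  4  5  6  7  8  9
 a  1  1  2  3  4  5  6  6  7  8
 c  2  2  1  2  3  4  5  6  6  7
 a  3  3  2  2  3  4  5  5  6  7
 b  4  3  3  3  3  3  4  5  6  7
 c  5  4  3  3  3  4  3  4  5  6
 b  6  5  4  4  4  3  4  4  5  6
 b  7  6  5  5  5  4  4  5  5  6
 b  8  7  6  6  6  5  5  5  6  6
 b  9  8  7  7  7  6  6  6  6  7

4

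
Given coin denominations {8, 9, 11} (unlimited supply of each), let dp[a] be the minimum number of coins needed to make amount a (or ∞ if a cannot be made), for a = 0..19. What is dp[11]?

1

 a  0  1  2  3  4  5  6  7  8  9 10 11 12 13 14 15 16 17 18 19
dp  0  -  -  -  -  -  -  -  1  1  -  1  -  -  -  -  2  2  2  2
(- denotes ∞ / unreachable)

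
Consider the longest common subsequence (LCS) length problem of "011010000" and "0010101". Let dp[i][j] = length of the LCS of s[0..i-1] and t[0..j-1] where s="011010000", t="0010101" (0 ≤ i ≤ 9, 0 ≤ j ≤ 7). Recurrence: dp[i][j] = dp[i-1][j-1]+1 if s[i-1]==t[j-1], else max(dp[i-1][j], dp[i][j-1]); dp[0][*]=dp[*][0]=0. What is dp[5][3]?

3

   ''  0  0  1  0  1  0  1
''  0  0  0  0  0  0  0  0
 0  0  1  1  1  1  1  1  1
 1  0  1  1  2  2  2  2  2
 1  0  1  1  2  2  3  3  3
 0  0  1  2  2  3  3  4  4
 1  0  1  2  3  3  4  4  5
 0  0  1  2  3  4  4  5  5
 0  0  1  2  3  4  4  5  5
 0  0  1  2  3  4  4  5  5
 0  0  1  2  3  4  4  5  5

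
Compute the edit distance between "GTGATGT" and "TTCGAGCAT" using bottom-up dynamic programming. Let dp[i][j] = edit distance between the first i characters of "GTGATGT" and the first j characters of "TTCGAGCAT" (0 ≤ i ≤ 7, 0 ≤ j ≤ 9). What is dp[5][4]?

   ''  T  T  C  G  A  G  C  A  T
''  0  1  2  3  4  5  6  7  8  9
 G  1  1  2  3  3  4  5  6  7  8
 T  2  1  1  2  3  4  5  6  7  7
 G  3  2  2  2  2  3  4  5  6  7
 A  4  3  3  3  3  2  3  4  5  6
 T  5  4  3  4  4  3  3  4  5  5
 G  6  5  4  4  4  4  3  4  5  6
 T  7  6  5  5  5  5  4  4  5  5

4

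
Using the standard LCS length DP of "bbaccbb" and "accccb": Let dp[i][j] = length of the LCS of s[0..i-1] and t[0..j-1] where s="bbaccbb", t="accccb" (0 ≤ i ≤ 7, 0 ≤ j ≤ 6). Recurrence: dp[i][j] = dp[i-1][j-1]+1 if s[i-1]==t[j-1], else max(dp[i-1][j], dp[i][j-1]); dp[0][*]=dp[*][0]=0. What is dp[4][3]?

2

   ''  a  c  c  c  c  b
''  0  0  0  0  0  0  0
 b  0  0  0  0  0  0  1
 b  0  0  0  0  0  0  1
 a  0  1  1  1  1  1  1
 c  0  1  2  2  2  2  2
 c  0  1  2  3  3  3  3
 b  0  1  2  3  3  3  4
 b  0  1  2  3  3  3  4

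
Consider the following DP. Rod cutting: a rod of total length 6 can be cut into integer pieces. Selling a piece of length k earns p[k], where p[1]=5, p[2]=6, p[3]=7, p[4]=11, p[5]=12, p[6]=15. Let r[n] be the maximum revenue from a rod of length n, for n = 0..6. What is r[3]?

15

   n    0    1    2    3    4    5    6
r[n]    0    5   10   15   20   25   30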